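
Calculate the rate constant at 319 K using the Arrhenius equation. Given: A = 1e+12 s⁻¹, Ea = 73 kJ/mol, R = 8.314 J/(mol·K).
1.11e+00 s⁻¹

k = A·exp(-Ea/(R·T)) = 1e+12·exp(-73000/(8.314·319)) = 1e+12·exp(-27.5247) = 1e+12·1.1122e-12 = 1.11e+00 s⁻¹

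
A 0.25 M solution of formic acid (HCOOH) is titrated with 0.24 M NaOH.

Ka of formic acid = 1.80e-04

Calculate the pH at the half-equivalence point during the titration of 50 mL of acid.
pH = pKa = 3.74

At the half-equivalence point, [HA] = [A⁻], so by Henderson–Hasselbalch pH = pKa + log(1) = pKa.
pKa = −log(1.80e-04) = 3.74.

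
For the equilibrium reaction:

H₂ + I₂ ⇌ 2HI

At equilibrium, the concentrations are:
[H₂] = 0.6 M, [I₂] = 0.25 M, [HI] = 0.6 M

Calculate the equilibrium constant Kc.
K_c = 2.4000

Kc = ([HI]^2) / ([H₂] × [I₂])
   = ((0.6)^2) / ((0.6)·(0.25))
   = 0.36 / 0.15 = 2.4000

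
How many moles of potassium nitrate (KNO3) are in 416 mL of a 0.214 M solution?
Moles = Molarity × Volume (L)
Moles = 0.214 M × 0.416 L = 0.08902 mol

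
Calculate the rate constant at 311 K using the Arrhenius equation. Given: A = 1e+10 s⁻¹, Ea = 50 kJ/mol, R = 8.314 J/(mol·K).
4.00e+01 s⁻¹

k = A·exp(-Ea/(R·T)) = 1e+10·exp(-50000/(8.314·311)) = 1e+10·exp(-19.3375) = 1e+10·3.9980e-09 = 4.00e+01 s⁻¹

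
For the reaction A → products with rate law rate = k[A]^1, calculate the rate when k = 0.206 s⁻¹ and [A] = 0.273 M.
0.05624 M/s

rate = k·[A]^1 = 0.206·(0.273)^1 = 0.206·0.273 = 0.05624 M/s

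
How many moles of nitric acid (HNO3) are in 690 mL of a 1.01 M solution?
Moles = Molarity × Volume (L)
Moles = 1.01 M × 0.69 L = 0.6969 mol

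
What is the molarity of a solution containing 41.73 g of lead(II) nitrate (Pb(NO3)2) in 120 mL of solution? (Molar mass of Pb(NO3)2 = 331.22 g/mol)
Moles of Pb(NO3)2 = 41.73 g ÷ 331.22 g/mol = 0.125989 mol
Volume = 120 mL = 0.12 L
Molarity = 0.125989 mol ÷ 0.12 L = 1.05 M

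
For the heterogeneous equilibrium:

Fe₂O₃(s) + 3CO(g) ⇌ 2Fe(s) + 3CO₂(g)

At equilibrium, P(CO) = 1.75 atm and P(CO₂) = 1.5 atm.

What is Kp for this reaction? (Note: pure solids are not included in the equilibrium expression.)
K_p = 0.630

Solids (Fe₂O₃, Fe) are excluded.
Kp = P(CO₂)³/P(CO)³ = (1.5)³/(1.75)³ = 3.375/5.359 = 0.630.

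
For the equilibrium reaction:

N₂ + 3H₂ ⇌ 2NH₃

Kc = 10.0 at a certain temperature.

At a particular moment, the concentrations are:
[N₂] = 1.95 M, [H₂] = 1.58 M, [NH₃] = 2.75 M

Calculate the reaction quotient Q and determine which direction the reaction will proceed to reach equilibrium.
Q = 0.983, Q < K, reaction proceeds forward (toward products)

Q = ([NH₃]^2) / ([N₂] × [H₂]^3)
  = ((2.75)^2) / ((1.95)·(1.58)^3) = 7.5625/7.6914 = 0.9832
Since Q = 0.9832 < Kc = 10.0, the reaction proceeds forward (toward products) to reach equilibrium.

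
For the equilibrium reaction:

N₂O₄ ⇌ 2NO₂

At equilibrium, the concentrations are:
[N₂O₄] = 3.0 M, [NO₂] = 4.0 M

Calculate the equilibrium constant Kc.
K_c = 5.3333

Kc = ([NO₂]^2) / ([N₂O₄])
   = ((4.0)^2) / ((3.0))
   = 16 / 3 = 5.3333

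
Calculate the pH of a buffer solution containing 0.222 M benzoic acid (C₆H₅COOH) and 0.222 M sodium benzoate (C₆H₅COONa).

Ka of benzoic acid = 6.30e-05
pH = 4.20

pKa = -log(6.30e-05) = 4.20. pH = pKa + log([A⁻]/[HA]) = 4.20 + log(0.222/0.222)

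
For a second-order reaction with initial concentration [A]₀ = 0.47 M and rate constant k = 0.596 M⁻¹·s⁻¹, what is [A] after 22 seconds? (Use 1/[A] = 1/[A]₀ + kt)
0.0656 M

1/[A] = 1/[A]₀ + k·t = 1/0.47 + (0.596)·(22) = 2.1277 + 13.1120 = 15.2397
[A] = 1/15.2397 = 0.0656 M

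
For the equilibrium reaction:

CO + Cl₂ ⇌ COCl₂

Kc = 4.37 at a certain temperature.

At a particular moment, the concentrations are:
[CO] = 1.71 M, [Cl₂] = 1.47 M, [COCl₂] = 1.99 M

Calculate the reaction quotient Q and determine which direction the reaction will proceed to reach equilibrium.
Q = 0.792, Q < K, reaction proceeds forward (toward products)

Q = ([COCl₂]) / ([CO] × [Cl₂])
  = ((1.99)) / ((1.71)·(1.47)) = 1.99/2.5137 = 0.7917
Since Q = 0.7917 < Kc = 4.37, the reaction proceeds forward (toward products) to reach equilibrium.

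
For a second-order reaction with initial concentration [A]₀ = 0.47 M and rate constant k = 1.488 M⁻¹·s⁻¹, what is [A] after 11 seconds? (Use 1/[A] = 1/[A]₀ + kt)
0.0541 M

1/[A] = 1/[A]₀ + k·t = 1/0.47 + (1.488)·(11) = 2.1277 + 16.3680 = 18.4957
[A] = 1/18.4957 = 0.0541 M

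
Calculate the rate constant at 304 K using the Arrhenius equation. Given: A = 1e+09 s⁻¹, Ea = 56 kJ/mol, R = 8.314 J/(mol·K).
2.38e-01 s⁻¹

k = A·exp(-Ea/(R·T)) = 1e+09·exp(-56000/(8.314·304)) = 1e+09·exp(-22.1567) = 1e+09·2.3850e-10 = 2.38e-01 s⁻¹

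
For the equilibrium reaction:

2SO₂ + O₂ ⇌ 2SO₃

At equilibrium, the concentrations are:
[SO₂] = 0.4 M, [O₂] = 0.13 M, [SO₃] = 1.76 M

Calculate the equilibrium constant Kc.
K_c = 1.49e+02

Kc = ([SO₃]^2) / ([SO₂]^2 × [O₂])
   = ((1.76)^2) / ((0.4)^2·(0.13))
   = 3.0976 / 0.0208 = 1.49e+02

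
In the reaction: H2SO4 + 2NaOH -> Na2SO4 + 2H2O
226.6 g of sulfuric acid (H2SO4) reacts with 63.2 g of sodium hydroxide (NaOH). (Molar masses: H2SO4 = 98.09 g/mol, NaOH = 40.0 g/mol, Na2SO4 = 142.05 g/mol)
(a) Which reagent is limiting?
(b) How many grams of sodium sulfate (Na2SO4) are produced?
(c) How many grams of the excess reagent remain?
(a) NaOH, (b) 112.2 g, (c) 149.1 g

Moles of H2SO4 = 226.6 g ÷ 98.09 g/mol = 2.31012 mol
Moles of NaOH = 63.2 g ÷ 40.0 g/mol = 1.58 mol
Moles ÷ coefficient: H2SO4: 2.31012/1 = 2.31, NaOH: 1.58/2 = 0.79
(a) NaOH has the smaller value, so NaOH is the limiting reagent.
(b) Moles of Na2SO4 = 1.58 mol NaOH × (1/2) = 0.79 mol; mass = 0.79 mol × 142.05 g/mol = 112.2 g
(c) H2SO4 consumed = 1.58 × (1/2) = 0.79 mol; remaining = 2.31012 − 0.79 = 1.52012 mol; mass = 1.52012 mol × 98.09 g/mol = 149.1 g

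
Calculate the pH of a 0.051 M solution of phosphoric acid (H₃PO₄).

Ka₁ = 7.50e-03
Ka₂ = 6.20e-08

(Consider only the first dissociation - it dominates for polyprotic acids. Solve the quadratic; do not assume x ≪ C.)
pH = 1.79

x² + Ka₁·x − Ka₁·C = 0 with Ka₁ = 7.50e-03, C = 0.051.
x = (−Ka₁ + √(Ka₁² + 4·Ka₁·C))/2 = 1.6164e-02 M, so pH = 1.79.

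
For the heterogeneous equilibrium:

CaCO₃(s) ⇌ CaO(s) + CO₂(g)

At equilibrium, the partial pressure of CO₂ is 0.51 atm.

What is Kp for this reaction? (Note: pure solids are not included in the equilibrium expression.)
K_p = 0.51

Solids (CaCO₃, CaO) have activity 1 and are excluded.
Kp = P(CO₂) = 0.51.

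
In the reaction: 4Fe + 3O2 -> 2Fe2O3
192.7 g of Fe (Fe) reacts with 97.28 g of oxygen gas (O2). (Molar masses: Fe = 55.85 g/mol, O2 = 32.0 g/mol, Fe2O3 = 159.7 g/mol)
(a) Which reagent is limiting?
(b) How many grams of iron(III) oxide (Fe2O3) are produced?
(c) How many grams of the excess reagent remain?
(a) Fe, (b) 275.5 g, (c) 14.47 g

Moles of Fe = 192.7 g ÷ 55.85 g/mol = 3.45031 mol
Moles of O2 = 97.28 g ÷ 32.0 g/mol = 3.04 mol
Moles ÷ coefficient: Fe: 3.45031/4 = 0.8626, O2: 3.04/3 = 1.013
(a) Fe has the smaller value, so Fe is the limiting reagent.
(b) Moles of Fe2O3 = 3.45031 mol Fe × (2/4) = 1.72516 mol; mass = 1.72516 mol × 159.7 g/mol = 275.5 g
(c) O2 consumed = 3.45031 × (3/4) = 2.58774 mol; remaining = 3.04 − 2.58774 = 0.452265 mol; mass = 0.452265 mol × 32.0 g/mol = 14.47 g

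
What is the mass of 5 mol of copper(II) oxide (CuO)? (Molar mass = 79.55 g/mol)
Mass = 5 mol × 79.55 g/mol = 397.8 g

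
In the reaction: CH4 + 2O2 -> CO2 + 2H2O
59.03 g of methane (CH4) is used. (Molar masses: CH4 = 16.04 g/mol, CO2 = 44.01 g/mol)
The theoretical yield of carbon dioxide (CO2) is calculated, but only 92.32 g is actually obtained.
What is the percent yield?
Moles of CH4 = 59.03 g ÷ 16.04 g/mol = 3.68017 mol
Mole ratio: 1 mol CO2 / 1 mol CH4
Moles of CO2 = 3.68017 × (1/1) = 3.68017 mol
Theoretical yield = 3.68017 mol × 44.01 g/mol = 161.96 g
Actual yield = 92.32 g
Percent yield = (92.32 / 161.96) × 100% = 57.0%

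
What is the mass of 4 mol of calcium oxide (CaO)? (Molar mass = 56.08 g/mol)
Mass = 4 mol × 56.08 g/mol = 224.3 g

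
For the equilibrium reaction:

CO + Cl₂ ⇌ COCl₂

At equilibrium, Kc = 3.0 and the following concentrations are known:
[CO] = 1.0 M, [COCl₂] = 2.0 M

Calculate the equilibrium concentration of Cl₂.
[Cl₂] = 0.6667 M

Kc = ([COCl₂]) / ([CO] × [Cl₂]) = 3.0
[Cl₂]^1 = (product terms)/(Kc · other reactant terms) = 2 / (3.0 · 1) = 0.66667
[Cl₂] = 0.6667 M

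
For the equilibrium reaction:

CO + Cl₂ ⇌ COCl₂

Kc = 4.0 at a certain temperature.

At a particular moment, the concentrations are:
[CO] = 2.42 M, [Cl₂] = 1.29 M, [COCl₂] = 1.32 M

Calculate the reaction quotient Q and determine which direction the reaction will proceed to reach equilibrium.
Q = 0.423, Q < K, reaction proceeds forward (toward products)

Q = ([COCl₂]) / ([CO] × [Cl₂])
  = ((1.32)) / ((2.42)·(1.29)) = 1.32/3.1218 = 0.4228
Since Q = 0.4228 < Kc = 4.0, the reaction proceeds forward (toward products) to reach equilibrium.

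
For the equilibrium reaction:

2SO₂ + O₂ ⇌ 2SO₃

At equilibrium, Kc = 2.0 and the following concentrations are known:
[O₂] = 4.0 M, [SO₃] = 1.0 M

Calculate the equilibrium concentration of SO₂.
[SO₂] = 0.3536 M

Kc = ([SO₃]^2) / ([SO₂]^2 × [O₂]) = 2.0
[SO₂]^2 = (product terms)/(Kc · other reactant terms) = 1 / (2.0 · 4) = 0.125
[SO₂] = (0.125)^(1/2) = 0.3536 M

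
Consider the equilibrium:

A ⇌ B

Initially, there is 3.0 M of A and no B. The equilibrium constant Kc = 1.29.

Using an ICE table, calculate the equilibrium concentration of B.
[B] = 1.690 M

ICE: [A] = 3.0 − x, [B] = x.
Kc = x/(3.0 − x) = 1.29 ⇒ x = 1.29·3.0/(1 + 1.29) = 3.87/2.29 = 1.69.
[B] = x = 1.690 M.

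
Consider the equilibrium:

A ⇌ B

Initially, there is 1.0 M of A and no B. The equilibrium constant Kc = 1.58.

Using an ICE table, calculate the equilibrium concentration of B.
[B] = 0.612 M

ICE: [A] = 1.0 − x, [B] = x.
Kc = x/(1.0 − x) = 1.58 ⇒ x = 1.58·1.0/(1 + 1.58) = 1.58/2.58 = 0.6124.
[B] = x = 0.612 M.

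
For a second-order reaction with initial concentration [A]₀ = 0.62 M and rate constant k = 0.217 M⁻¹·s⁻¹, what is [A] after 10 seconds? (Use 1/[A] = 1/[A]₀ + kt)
0.2643 M

1/[A] = 1/[A]₀ + k·t = 1/0.62 + (0.217)·(10) = 1.6129 + 2.1700 = 3.7829
[A] = 1/3.7829 = 0.2643 M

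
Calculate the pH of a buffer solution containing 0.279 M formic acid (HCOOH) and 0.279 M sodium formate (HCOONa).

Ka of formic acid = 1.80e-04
pH = 3.74

pKa = -log(1.80e-04) = 3.74. pH = pKa + log([A⁻]/[HA]) = 3.74 + log(0.279/0.279)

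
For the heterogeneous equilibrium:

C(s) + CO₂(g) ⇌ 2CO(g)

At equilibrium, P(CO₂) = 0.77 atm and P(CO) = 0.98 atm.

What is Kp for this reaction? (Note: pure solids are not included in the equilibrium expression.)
K_p = 1.247

Solid C is excluded.
Kp = P(CO)²/P(CO₂) = (0.98)²/0.77 = 0.9604/0.77 = 1.247.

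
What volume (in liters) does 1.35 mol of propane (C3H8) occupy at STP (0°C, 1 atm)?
At STP, 1 mol of gas occupies 22.4 L
Volume = 1.35 mol × 22.4 L/mol = 30.24 L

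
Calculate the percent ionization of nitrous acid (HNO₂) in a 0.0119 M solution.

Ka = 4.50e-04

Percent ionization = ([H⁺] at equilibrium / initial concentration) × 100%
Percent ionization = 17.6%

Let x = [H⁺]. Ka = x²/(C - x) ⇒ x² + (4.50e-04)x - (4.50e-04)(0.0119) = 0. x = 2.1000e-03. Percent = (2.1000e-03/0.0119) × 100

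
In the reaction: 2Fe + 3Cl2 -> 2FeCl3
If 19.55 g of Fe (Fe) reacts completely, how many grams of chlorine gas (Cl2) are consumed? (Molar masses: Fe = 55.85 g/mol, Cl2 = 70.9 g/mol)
Moles of Fe = 19.55 g ÷ 55.85 g/mol = 0.350045 mol
Mole ratio: 3 mol Cl2 / 2 mol Fe
Moles of Cl2 = 0.350045 × (3/2) = 0.525067 mol
Mass of Cl2 = 0.525067 mol × 70.9 g/mol = 37.23 g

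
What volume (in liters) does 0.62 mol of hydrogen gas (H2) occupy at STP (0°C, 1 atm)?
At STP, 1 mol of gas occupies 22.4 L
Volume = 0.62 mol × 22.4 L/mol = 13.89 L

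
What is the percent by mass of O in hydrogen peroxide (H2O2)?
Mass of O in formula = 16.0 × 2 = 32 g/mol
Molar mass = 34.02 g/mol
% O = (32/34.02) × 100% = 94.06%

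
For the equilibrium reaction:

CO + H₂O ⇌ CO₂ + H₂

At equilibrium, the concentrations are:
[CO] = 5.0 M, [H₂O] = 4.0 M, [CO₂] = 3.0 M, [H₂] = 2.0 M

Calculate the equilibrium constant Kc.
K_c = 0.3000

Kc = ([CO₂] × [H₂]) / ([CO] × [H₂O])
   = ((3.0)·(2.0)) / ((5.0)·(4.0))
   = 6 / 20 = 0.3000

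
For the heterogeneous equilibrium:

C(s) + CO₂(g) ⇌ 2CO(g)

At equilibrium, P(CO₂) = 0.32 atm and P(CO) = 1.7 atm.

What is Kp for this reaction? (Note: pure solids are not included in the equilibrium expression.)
K_p = 9.031

Solid C is excluded.
Kp = P(CO)²/P(CO₂) = (1.7)²/0.32 = 2.89/0.32 = 9.031.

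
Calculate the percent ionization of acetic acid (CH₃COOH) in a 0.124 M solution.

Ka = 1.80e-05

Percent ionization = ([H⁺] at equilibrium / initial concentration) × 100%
Percent ionization = 1.2%

Let x = [H⁺]. Ka = x²/(C - x) ⇒ x² + (1.80e-05)x - (1.80e-05)(0.124) = 0. x = 1.4850e-03. Percent = (1.4850e-03/0.124) × 100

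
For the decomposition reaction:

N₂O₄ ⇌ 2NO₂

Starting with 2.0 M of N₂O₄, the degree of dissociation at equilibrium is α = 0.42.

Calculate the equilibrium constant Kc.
K_c = 2.4331

x = α·[A]₀ = 0.42 × 2.0 = 0.84 M dissociated.
At eq: [N₂O₄] = 2.0 − 0.84 = 1.16 M; [NO₂] = 2x = 1.68 M.
Kc = [NO₂]²/[N₂O₄] = (1.68)²/1.16 = 2.433.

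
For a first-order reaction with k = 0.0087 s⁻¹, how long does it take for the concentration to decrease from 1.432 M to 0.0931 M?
314.16 s

From ln[A] = ln[A]₀ - k·t: t = ln([A]₀/[A])/k = ln(1.432/0.0931)/0.0087 = ln(15.3813)/0.0087 = 2.7332/0.0087 = 314.16 s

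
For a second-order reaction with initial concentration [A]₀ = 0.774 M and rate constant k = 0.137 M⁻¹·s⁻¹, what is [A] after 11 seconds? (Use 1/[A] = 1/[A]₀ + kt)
0.3573 M

1/[A] = 1/[A]₀ + k·t = 1/0.774 + (0.137)·(11) = 1.2920 + 1.5070 = 2.7990
[A] = 1/2.7990 = 0.3573 M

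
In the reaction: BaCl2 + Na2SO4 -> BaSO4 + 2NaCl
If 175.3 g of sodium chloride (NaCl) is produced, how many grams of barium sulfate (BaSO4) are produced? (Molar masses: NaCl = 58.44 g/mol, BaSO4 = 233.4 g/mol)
Moles of NaCl = 175.3 g ÷ 58.44 g/mol = 2.99966 mol
Mole ratio: 1 mol BaSO4 / 2 mol NaCl
Moles of BaSO4 = 2.99966 × (1/2) = 1.49983 mol
Mass of BaSO4 = 1.49983 mol × 233.4 g/mol = 350.1 g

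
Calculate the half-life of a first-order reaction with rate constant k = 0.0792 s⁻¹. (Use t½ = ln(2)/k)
8.75 s

t½ = ln(2)/k = 0.6931/0.0792 = 8.75 s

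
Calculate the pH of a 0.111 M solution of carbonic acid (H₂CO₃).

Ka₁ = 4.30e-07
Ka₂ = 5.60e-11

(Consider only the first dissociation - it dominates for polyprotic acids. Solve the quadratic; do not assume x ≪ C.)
pH = 3.66

x² + Ka₁·x − Ka₁·C = 0 with Ka₁ = 4.30e-07, C = 0.111.
x = (−Ka₁ + √(Ka₁² + 4·Ka₁·C))/2 = 2.1826e-04 M, so pH = 3.66.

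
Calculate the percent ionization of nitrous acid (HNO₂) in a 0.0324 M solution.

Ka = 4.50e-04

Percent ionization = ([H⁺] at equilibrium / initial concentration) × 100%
Percent ionization = 11.1%

Let x = [H⁺]. Ka = x²/(C - x) ⇒ x² + (4.50e-04)x - (4.50e-04)(0.0324) = 0. x = 3.6000e-03. Percent = (3.6000e-03/0.0324) × 100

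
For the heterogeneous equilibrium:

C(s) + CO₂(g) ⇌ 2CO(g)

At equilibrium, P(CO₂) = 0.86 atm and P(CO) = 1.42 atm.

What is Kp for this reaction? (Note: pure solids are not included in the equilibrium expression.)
K_p = 2.345

Solid C is excluded.
Kp = P(CO)²/P(CO₂) = (1.42)²/0.86 = 2.016/0.86 = 2.345.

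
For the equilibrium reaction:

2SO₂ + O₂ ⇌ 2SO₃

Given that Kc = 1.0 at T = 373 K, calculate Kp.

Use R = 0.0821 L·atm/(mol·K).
K_p = 0.0327

Δn = (moles gaseous products) − (moles gaseous reactants) = -1
T = 373 K; RT = 0.0821 × 373 = 30.6233
Kp = Kc·(RT)^Δn = 1.0 × (30.6233)^-1 = 1.0 × 0.0326549 = 0.0327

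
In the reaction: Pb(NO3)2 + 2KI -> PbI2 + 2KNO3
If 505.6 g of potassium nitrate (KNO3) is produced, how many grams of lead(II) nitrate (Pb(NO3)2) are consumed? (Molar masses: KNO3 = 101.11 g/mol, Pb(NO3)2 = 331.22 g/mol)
Moles of KNO3 = 505.6 g ÷ 101.11 g/mol = 5.00049 mol
Mole ratio: 1 mol Pb(NO3)2 / 2 mol KNO3
Moles of Pb(NO3)2 = 5.00049 × (1/2) = 2.50025 mol
Mass of Pb(NO3)2 = 2.50025 mol × 331.22 g/mol = 828.1 g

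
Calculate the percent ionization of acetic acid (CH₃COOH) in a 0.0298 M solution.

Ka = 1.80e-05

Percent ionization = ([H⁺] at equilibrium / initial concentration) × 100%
Percent ionization = 2.43%

Let x = [H⁺]. Ka = x²/(C - x) ⇒ x² + (1.80e-05)x - (1.80e-05)(0.0298) = 0. x = 7.2345e-04. Percent = (7.2345e-04/0.0298) × 100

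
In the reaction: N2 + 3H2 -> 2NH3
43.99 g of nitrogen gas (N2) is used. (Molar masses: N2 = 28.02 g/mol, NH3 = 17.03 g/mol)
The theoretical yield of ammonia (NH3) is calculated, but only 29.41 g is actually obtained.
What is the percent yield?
Moles of N2 = 43.99 g ÷ 28.02 g/mol = 1.56995 mol
Mole ratio: 2 mol NH3 / 1 mol N2
Moles of NH3 = 1.56995 × (2/1) = 3.1399 mol
Theoretical yield = 3.1399 mol × 17.03 g/mol = 53.472 g
Actual yield = 29.41 g
Percent yield = (29.41 / 53.472) × 100% = 55.0%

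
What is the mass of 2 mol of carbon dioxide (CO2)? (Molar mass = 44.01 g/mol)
Mass = 2 mol × 44.01 g/mol = 88.02 g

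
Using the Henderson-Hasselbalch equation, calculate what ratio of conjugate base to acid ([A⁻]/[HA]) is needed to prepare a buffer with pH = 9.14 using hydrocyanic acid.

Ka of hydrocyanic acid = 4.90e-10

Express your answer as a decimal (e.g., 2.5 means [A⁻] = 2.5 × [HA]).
[A⁻]/[HA] = 0.676

pKa = −log(4.90e-10) = 9.3098. pH = pKa + log([A⁻]/[HA]). 9.14 = 9.3098 + log(ratio). log(ratio) = 9.14 − 9.3098 = -0.1698. ratio = 10^(-0.1698) = 0.676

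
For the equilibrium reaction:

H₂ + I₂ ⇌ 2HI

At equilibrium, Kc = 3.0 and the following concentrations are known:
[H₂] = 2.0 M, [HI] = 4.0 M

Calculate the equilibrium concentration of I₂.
[I₂] = 2.6667 M

Kc = ([HI]^2) / ([H₂] × [I₂]) = 3.0
[I₂]^1 = (product terms)/(Kc · other reactant terms) = 16 / (3.0 · 2) = 2.6667
[I₂] = 2.6667 M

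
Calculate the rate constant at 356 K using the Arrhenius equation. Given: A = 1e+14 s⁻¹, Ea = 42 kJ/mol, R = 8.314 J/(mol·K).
6.87e+07 s⁻¹

k = A·exp(-Ea/(R·T)) = 1e+14·exp(-42000/(8.314·356)) = 1e+14·exp(-14.1902) = 1e+14·6.8749e-07 = 6.87e+07 s⁻¹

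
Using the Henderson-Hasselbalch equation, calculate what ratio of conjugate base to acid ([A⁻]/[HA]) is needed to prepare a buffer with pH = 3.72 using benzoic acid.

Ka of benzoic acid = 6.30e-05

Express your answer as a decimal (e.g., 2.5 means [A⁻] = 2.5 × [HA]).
[A⁻]/[HA] = 0.331

pKa = −log(6.30e-05) = 4.2007. pH = pKa + log([A⁻]/[HA]). 3.72 = 4.2007 + log(ratio). log(ratio) = 3.72 − 4.2007 = -0.4807. ratio = 10^(-0.4807) = 0.331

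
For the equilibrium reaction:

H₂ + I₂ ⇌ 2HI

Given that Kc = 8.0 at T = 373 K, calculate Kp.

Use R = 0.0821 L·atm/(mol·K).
K_p = 8.0000

Δn = (moles gaseous products) − (moles gaseous reactants) = 0
T = 373 K; RT = 0.0821 × 373 = 30.6233
Kp = Kc·(RT)^Δn = 8.0 × (30.6233)^0 = 8.0 × 1 = 8.0000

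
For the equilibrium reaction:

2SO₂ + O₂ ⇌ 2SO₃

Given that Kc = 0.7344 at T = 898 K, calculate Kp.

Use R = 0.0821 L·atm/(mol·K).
K_p = 0.0100

Δn = (moles gaseous products) − (moles gaseous reactants) = -1
T = 898 K; RT = 0.0821 × 898 = 73.7258
Kp = Kc·(RT)^Δn = 0.7344 × (73.7258)^-1 = 0.7344 × 0.0135638 = 0.0100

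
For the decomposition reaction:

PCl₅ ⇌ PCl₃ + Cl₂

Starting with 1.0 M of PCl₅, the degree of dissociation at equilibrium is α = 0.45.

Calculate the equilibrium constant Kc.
K_c = 0.3682

x = α·[A]₀ = 0.45 × 1.0 = 0.45 M dissociated.
At eq: [PCl₅] = 1.0 − 0.45 = 0.55 M; [PCl₃] = [Cl₂] = x = 0.45 M.
Kc = [PCl₃][Cl₂]/[PCl₅] = (0.45)²/0.55 = 0.3682.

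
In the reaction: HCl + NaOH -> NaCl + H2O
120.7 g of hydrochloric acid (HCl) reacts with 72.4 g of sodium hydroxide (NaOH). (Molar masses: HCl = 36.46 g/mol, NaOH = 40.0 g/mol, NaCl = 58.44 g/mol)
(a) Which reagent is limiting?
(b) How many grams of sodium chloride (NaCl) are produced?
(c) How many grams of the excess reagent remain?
(a) NaOH, (b) 105.8 g, (c) 54.71 g

Moles of HCl = 120.7 g ÷ 36.46 g/mol = 3.31048 mol
Moles of NaOH = 72.4 g ÷ 40.0 g/mol = 1.81 mol
Moles ÷ coefficient: HCl: 3.31048/1 = 3.31, NaOH: 1.81/1 = 1.81
(a) NaOH has the smaller value, so NaOH is the limiting reagent.
(b) Moles of NaCl = 1.81 mol NaOH × (1/1) = 1.81 mol; mass = 1.81 mol × 58.44 g/mol = 105.8 g
(c) HCl consumed = 1.81 × (1/1) = 1.81 mol; remaining = 3.31048 − 1.81 = 1.50048 mol; mass = 1.50048 mol × 36.46 g/mol = 54.71 g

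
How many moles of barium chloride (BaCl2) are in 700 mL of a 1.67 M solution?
Moles = Molarity × Volume (L)
Moles = 1.67 M × 0.7 L = 1.169 mol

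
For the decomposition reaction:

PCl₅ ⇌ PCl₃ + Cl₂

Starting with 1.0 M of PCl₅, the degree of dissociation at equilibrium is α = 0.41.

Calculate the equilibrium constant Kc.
K_c = 0.2849

x = α·[A]₀ = 0.41 × 1.0 = 0.41 M dissociated.
At eq: [PCl₅] = 1.0 − 0.41 = 0.59 M; [PCl₃] = [Cl₂] = x = 0.41 M.
Kc = [PCl₃][Cl₂]/[PCl₅] = (0.41)²/0.59 = 0.2849.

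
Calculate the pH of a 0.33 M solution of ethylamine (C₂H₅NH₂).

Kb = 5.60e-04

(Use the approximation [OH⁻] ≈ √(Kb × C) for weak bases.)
pH = 12.13

[OH⁻] = √(Kb × C) = √(5.60e-04 × 0.33) = 1.3594e-02. pOH = 1.87, pH = 14 - pOH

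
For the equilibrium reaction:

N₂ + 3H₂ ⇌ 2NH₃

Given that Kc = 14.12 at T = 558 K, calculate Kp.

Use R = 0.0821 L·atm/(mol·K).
K_p = 0.0067

Δn = (moles gaseous products) − (moles gaseous reactants) = -2
T = 558 K; RT = 0.0821 × 558 = 45.8118
Kp = Kc·(RT)^Δn = 14.12 × (45.8118)^-2 = 14.12 × 0.000476481 = 0.0067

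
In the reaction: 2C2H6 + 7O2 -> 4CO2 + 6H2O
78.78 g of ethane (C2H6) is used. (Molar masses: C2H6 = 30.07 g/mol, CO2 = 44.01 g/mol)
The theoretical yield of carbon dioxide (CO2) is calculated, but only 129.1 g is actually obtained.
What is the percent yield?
Moles of C2H6 = 78.78 g ÷ 30.07 g/mol = 2.61989 mol
Mole ratio: 4 mol CO2 / 2 mol C2H6
Moles of CO2 = 2.61989 × (4/2) = 5.23977 mol
Theoretical yield = 5.23977 mol × 44.01 g/mol = 230.6 g
Actual yield = 129.1 g
Percent yield = (129.1 / 230.6) × 100% = 56.0%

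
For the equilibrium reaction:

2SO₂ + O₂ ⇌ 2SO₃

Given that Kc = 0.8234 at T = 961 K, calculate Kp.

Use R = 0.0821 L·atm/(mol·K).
K_p = 0.0104

Δn = (moles gaseous products) − (moles gaseous reactants) = -1
T = 961 K; RT = 0.0821 × 961 = 78.8981
Kp = Kc·(RT)^Δn = 0.8234 × (78.8981)^-1 = 0.8234 × 0.0126746 = 0.0104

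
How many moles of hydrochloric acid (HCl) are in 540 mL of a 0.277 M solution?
Moles = Molarity × Volume (L)
Moles = 0.277 M × 0.54 L = 0.1496 mol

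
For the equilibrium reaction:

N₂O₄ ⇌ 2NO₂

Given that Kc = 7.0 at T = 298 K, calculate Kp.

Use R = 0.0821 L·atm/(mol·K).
K_p = 171.2606

Δn = (moles gaseous products) − (moles gaseous reactants) = 1
T = 298 K; RT = 0.0821 × 298 = 24.4658
Kp = Kc·(RT)^Δn = 7.0 × (24.4658)^1 = 7.0 × 24.4658 = 171.2606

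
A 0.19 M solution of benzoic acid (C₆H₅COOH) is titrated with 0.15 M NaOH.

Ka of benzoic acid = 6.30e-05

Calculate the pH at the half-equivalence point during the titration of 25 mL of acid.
pH = pKa = 4.20

At the half-equivalence point, [HA] = [A⁻], so by Henderson–Hasselbalch pH = pKa + log(1) = pKa.
pKa = −log(6.30e-05) = 4.20.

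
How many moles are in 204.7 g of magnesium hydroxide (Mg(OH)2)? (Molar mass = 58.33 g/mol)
Moles = 204.7 g ÷ 58.33 g/mol = 3.509 mol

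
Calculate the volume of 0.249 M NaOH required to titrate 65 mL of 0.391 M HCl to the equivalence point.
V_{base} = 102.1 mL

At equivalence: moles acid = moles base.
moles HCl = 0.391 M × 0.065 L = 0.025415 mol
V_NaOH = 0.025415 mol ÷ 0.249 M = 0.1021 L = 102.1 mL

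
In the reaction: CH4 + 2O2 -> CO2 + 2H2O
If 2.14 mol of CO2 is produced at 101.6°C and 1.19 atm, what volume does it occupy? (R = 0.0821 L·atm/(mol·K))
T = 101.6°C + 273.15 = 374.75 K
V = nRT/P = (2.14 × 0.0821 × 374.75) / 1.19
V = 55.33 L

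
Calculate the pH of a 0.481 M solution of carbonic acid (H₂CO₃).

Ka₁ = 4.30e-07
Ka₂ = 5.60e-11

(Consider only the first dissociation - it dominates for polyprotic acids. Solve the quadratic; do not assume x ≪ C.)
pH = 3.34

x² + Ka₁·x − Ka₁·C = 0 with Ka₁ = 4.30e-07, C = 0.481.
x = (−Ka₁ + √(Ka₁² + 4·Ka₁·C))/2 = 4.5457e-04 M, so pH = 3.34.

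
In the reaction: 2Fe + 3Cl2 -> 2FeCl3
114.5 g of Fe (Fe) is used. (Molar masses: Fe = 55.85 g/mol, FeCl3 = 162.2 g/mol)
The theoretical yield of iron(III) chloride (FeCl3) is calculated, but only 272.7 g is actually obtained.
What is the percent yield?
Moles of Fe = 114.5 g ÷ 55.85 g/mol = 2.05013 mol
Mole ratio: 2 mol FeCl3 / 2 mol Fe
Moles of FeCl3 = 2.05013 × (2/2) = 2.05013 mol
Theoretical yield = 2.05013 mol × 162.2 g/mol = 332.53 g
Actual yield = 272.7 g
Percent yield = (272.7 / 332.53) × 100% = 82.0%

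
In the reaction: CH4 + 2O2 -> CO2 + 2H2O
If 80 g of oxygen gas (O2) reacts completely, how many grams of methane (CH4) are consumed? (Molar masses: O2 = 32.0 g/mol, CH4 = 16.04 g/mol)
Moles of O2 = 80 g ÷ 32.0 g/mol = 2.5 mol
Mole ratio: 1 mol CH4 / 2 mol O2
Moles of CH4 = 2.5 × (1/2) = 1.25 mol
Mass of CH4 = 1.25 mol × 16.04 g/mol = 20.05 g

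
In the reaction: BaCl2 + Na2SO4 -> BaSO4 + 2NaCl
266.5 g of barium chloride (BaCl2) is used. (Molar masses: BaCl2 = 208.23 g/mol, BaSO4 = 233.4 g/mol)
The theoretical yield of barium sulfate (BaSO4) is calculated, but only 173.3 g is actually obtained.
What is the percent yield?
Moles of BaCl2 = 266.5 g ÷ 208.23 g/mol = 1.27983 mol
Mole ratio: 1 mol BaSO4 / 1 mol BaCl2
Moles of BaSO4 = 1.27983 × (1/1) = 1.27983 mol
Theoretical yield = 1.27983 mol × 233.4 g/mol = 298.71 g
Actual yield = 173.3 g
Percent yield = (173.3 / 298.71) × 100% = 58.0%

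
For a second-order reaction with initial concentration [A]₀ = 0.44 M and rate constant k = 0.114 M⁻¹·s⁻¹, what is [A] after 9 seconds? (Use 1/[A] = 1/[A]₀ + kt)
0.3031 M

1/[A] = 1/[A]₀ + k·t = 1/0.44 + (0.114)·(9) = 2.2727 + 1.0260 = 3.2987
[A] = 1/3.2987 = 0.3031 M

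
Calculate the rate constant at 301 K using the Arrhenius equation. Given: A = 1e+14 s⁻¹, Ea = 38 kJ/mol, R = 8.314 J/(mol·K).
2.54e+07 s⁻¹

k = A·exp(-Ea/(R·T)) = 1e+14·exp(-38000/(8.314·301)) = 1e+14·exp(-15.1847) = 1e+14·2.5431e-07 = 2.54e+07 s⁻¹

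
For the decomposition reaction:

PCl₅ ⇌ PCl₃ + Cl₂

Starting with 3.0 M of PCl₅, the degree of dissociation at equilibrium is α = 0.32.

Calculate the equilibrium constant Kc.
K_c = 0.4518

x = α·[A]₀ = 0.32 × 3.0 = 0.96 M dissociated.
At eq: [PCl₅] = 3.0 − 0.96 = 2.04 M; [PCl₃] = [Cl₂] = x = 0.96 M.
Kc = [PCl₃][Cl₂]/[PCl₅] = (0.96)²/2.04 = 0.4518.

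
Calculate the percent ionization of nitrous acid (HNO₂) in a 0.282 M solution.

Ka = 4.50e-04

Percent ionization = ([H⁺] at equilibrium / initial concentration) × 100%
Percent ionization = 3.92%

Let x = [H⁺]. Ka = x²/(C - x) ⇒ x² + (4.50e-04)x - (4.50e-04)(0.282) = 0. x = 1.1042e-02. Percent = (1.1042e-02/0.282) × 100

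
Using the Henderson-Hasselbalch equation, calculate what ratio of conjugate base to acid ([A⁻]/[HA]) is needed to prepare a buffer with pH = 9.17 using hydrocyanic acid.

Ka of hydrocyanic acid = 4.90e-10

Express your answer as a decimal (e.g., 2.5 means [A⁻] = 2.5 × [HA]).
[A⁻]/[HA] = 0.725

pKa = −log(4.90e-10) = 9.3098. pH = pKa + log([A⁻]/[HA]). 9.17 = 9.3098 + log(ratio). log(ratio) = 9.17 − 9.3098 = -0.1398. ratio = 10^(-0.1398) = 0.725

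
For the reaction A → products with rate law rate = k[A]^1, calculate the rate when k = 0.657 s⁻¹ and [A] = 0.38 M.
0.2497 M/s

rate = k·[A]^1 = 0.657·(0.38)^1 = 0.657·0.38 = 0.2497 M/s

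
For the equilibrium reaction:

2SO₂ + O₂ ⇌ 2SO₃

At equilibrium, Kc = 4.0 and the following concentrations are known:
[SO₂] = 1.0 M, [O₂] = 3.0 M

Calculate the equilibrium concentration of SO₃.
[SO₃] = 3.4641 M

Kc = ([SO₃]^2) / ([SO₂]^2 × [O₂]) = 4.0
[SO₃]^2 = Kc · (reactant terms)/(other product terms) = 4.0 · 3 / 1 = 12
[SO₃] = (12)^(1/2) = 3.4641 M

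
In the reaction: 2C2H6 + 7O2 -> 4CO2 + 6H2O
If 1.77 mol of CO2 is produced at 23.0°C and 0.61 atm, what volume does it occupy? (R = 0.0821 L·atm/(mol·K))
T = 23.0°C + 273.15 = 296.15 K
V = nRT/P = (1.77 × 0.0821 × 296.15) / 0.61
V = 70.55 L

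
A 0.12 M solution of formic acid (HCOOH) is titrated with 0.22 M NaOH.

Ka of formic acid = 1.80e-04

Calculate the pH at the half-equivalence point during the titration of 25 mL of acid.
pH = pKa = 3.74

At the half-equivalence point, [HA] = [A⁻], so by Henderson–Hasselbalch pH = pKa + log(1) = pKa.
pKa = −log(1.80e-04) = 3.74.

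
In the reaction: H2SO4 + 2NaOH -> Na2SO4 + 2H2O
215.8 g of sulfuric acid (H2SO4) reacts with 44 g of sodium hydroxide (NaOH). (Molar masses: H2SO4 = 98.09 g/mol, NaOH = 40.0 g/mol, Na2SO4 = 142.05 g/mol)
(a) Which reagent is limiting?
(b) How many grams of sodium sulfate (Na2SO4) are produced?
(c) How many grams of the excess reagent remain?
(a) NaOH, (b) 78.13 g, (c) 161.9 g

Moles of H2SO4 = 215.8 g ÷ 98.09 g/mol = 2.20002 mol
Moles of NaOH = 44 g ÷ 40.0 g/mol = 1.1 mol
Moles ÷ coefficient: H2SO4: 2.20002/1 = 2.2, NaOH: 1.1/2 = 0.55
(a) NaOH has the smaller value, so NaOH is the limiting reagent.
(b) Moles of Na2SO4 = 1.1 mol NaOH × (1/2) = 0.55 mol; mass = 0.55 mol × 142.05 g/mol = 78.13 g
(c) H2SO4 consumed = 1.1 × (1/2) = 0.55 mol; remaining = 2.20002 − 0.55 = 1.65002 mol; mass = 1.65002 mol × 98.09 g/mol = 161.9 g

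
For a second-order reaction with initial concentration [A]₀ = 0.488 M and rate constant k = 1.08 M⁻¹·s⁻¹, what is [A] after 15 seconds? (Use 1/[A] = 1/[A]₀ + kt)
0.0548 M

1/[A] = 1/[A]₀ + k·t = 1/0.488 + (1.08)·(15) = 2.0492 + 16.2000 = 18.2492
[A] = 1/18.2492 = 0.0548 M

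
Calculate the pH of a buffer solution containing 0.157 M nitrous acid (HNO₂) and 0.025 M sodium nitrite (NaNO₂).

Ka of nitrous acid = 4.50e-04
pH = 2.55

pKa = -log(4.50e-04) = 3.35. pH = pKa + log([A⁻]/[HA]) = 3.35 + log(0.025/0.157)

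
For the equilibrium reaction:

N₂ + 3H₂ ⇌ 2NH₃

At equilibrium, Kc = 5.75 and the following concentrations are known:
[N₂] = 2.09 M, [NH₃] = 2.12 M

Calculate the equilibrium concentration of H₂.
[H₂] = 0.7205 M

Kc = ([NH₃]^2) / ([N₂] × [H₂]^3) = 5.75
[H₂]^3 = (product terms)/(Kc · other reactant terms) = 4.4944 / (5.75 · 2.09) = 0.37399
[H₂] = (0.37399)^(1/3) = 0.7205 M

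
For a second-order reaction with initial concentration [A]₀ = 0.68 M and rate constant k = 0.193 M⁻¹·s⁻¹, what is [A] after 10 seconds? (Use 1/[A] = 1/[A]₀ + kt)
0.2941 M

1/[A] = 1/[A]₀ + k·t = 1/0.68 + (0.193)·(10) = 1.4706 + 1.9300 = 3.4006
[A] = 1/3.4006 = 0.2941 M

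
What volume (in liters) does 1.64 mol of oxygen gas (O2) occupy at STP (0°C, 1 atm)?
At STP, 1 mol of gas occupies 22.4 L
Volume = 1.64 mol × 22.4 L/mol = 36.74 L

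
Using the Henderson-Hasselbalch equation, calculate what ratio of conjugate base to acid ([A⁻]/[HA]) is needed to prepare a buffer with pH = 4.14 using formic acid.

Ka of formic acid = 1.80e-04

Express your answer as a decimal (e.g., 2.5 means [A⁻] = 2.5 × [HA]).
[A⁻]/[HA] = 2.485

pKa = −log(1.80e-04) = 3.7447. pH = pKa + log([A⁻]/[HA]). 4.14 = 3.7447 + log(ratio). log(ratio) = 4.14 − 3.7447 = 0.3953. ratio = 10^(0.3953) = 2.485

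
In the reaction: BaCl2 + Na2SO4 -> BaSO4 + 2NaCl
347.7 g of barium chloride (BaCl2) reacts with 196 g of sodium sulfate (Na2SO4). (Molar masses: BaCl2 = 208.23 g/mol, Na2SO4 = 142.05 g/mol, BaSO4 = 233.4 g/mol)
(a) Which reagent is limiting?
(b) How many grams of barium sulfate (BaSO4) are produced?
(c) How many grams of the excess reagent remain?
(a) Na2SO4, (b) 322 g, (c) 60.39 g

Moles of BaCl2 = 347.7 g ÷ 208.23 g/mol = 1.66979 mol
Moles of Na2SO4 = 196 g ÷ 142.05 g/mol = 1.3798 mol
Moles ÷ coefficient: BaCl2: 1.66979/1 = 1.67, Na2SO4: 1.3798/1 = 1.38
(a) Na2SO4 has the smaller value, so Na2SO4 is the limiting reagent.
(b) Moles of BaSO4 = 1.3798 mol Na2SO4 × (1/1) = 1.3798 mol; mass = 1.3798 mol × 233.4 g/mol = 322 g
(c) BaCl2 consumed = 1.3798 × (1/1) = 1.3798 mol; remaining = 1.66979 − 1.3798 = 0.289992 mol; mass = 0.289992 mol × 208.23 g/mol = 60.39 g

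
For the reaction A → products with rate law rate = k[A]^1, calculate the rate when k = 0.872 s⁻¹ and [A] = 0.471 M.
0.4107 M/s

rate = k·[A]^1 = 0.872·(0.471)^1 = 0.872·0.471 = 0.4107 M/s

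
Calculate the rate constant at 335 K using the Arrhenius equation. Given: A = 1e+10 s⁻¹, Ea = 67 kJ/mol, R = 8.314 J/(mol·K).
3.57e-01 s⁻¹

k = A·exp(-Ea/(R·T)) = 1e+10·exp(-67000/(8.314·335)) = 1e+10·exp(-24.0558) = 1e+10·3.5702e-11 = 3.57e-01 s⁻¹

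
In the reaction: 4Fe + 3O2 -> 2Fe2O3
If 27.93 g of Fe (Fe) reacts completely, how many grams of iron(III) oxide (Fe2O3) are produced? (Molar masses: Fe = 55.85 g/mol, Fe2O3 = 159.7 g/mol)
Moles of Fe = 27.93 g ÷ 55.85 g/mol = 0.50009 mol
Mole ratio: 2 mol Fe2O3 / 4 mol Fe
Moles of Fe2O3 = 0.50009 × (2/4) = 0.250045 mol
Mass of Fe2O3 = 0.250045 mol × 159.7 g/mol = 39.93 g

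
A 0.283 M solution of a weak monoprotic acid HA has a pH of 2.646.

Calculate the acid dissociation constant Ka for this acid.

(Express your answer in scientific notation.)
K_a = 1.82e-05

[H⁺] = 10^(−pH) = 10^(−2.646) = 2.259e-03 M. For HA ⇌ H⁺ + A⁻, Ka = x²/(C − x) = (2.259e-03)²/(0.283 − 2.259e-03) = 1.82e-05.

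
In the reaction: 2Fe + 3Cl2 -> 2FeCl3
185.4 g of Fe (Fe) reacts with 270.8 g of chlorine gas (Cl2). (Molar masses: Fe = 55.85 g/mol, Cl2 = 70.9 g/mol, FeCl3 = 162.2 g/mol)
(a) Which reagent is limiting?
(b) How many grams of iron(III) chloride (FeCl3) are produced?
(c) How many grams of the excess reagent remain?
(a) Cl2, (b) 413 g, (c) 43.19 g

Moles of Fe = 185.4 g ÷ 55.85 g/mol = 3.31961 mol
Moles of Cl2 = 270.8 g ÷ 70.9 g/mol = 3.81946 mol
Moles ÷ coefficient: Fe: 3.31961/2 = 1.66, Cl2: 3.81946/3 = 1.273
(a) Cl2 has the smaller value, so Cl2 is the limiting reagent.
(b) Moles of FeCl3 = 3.81946 mol Cl2 × (2/3) = 2.54631 mol; mass = 2.54631 mol × 162.2 g/mol = 413 g
(c) Fe consumed = 3.81946 × (2/3) = 2.54631 mol; remaining = 3.31961 − 2.54631 = 0.773297 mol; mass = 0.773297 mol × 55.85 g/mol = 43.19 g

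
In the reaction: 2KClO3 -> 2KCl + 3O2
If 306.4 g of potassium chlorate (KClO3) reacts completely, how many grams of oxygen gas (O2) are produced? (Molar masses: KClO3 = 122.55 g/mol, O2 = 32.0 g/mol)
Moles of KClO3 = 306.4 g ÷ 122.55 g/mol = 2.5002 mol
Mole ratio: 3 mol O2 / 2 mol KClO3
Moles of O2 = 2.5002 × (3/2) = 3.75031 mol
Mass of O2 = 3.75031 mol × 32.0 g/mol = 120 g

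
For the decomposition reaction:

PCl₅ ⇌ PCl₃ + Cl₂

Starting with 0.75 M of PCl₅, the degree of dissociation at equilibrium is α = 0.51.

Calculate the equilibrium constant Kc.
K_c = 0.3981

x = α·[A]₀ = 0.51 × 0.75 = 0.3825 M dissociated.
At eq: [PCl₅] = 0.75 − 0.3825 = 0.3675 M; [PCl₃] = [Cl₂] = x = 0.3825 M.
Kc = [PCl₃][Cl₂]/[PCl₅] = (0.3825)²/0.3675 = 0.3981.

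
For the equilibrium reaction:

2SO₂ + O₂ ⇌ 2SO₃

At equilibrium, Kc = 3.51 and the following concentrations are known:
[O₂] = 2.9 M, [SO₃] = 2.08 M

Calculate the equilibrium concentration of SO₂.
[SO₂] = 0.6519 M

Kc = ([SO₃]^2) / ([SO₂]^2 × [O₂]) = 3.51
[SO₂]^2 = (product terms)/(Kc · other reactant terms) = 4.3264 / (3.51 · 2.9) = 0.42503
[SO₂] = (0.42503)^(1/2) = 0.6519 M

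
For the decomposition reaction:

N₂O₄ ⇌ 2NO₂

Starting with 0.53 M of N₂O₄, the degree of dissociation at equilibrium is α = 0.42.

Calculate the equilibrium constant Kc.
K_c = 0.6448

x = α·[A]₀ = 0.42 × 0.53 = 0.2226 M dissociated.
At eq: [N₂O₄] = 0.53 − 0.2226 = 0.3074 M; [NO₂] = 2x = 0.4452 M.
Kc = [NO₂]²/[N₂O₄] = (0.4452)²/0.3074 = 0.6448.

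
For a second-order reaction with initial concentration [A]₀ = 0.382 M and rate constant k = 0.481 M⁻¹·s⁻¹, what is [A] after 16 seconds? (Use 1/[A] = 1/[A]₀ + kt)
0.0970 M

1/[A] = 1/[A]₀ + k·t = 1/0.382 + (0.481)·(16) = 2.6178 + 7.6960 = 10.3138
[A] = 1/10.3138 = 0.0970 M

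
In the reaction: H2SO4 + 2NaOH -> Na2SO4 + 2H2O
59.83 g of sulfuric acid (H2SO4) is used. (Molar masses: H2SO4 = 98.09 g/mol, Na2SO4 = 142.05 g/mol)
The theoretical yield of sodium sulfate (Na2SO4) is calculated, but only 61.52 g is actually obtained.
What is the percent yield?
Moles of H2SO4 = 59.83 g ÷ 98.09 g/mol = 0.60995 mol
Mole ratio: 1 mol Na2SO4 / 1 mol H2SO4
Moles of Na2SO4 = 0.60995 × (1/1) = 0.60995 mol
Theoretical yield = 0.60995 mol × 142.05 g/mol = 86.643 g
Actual yield = 61.52 g
Percent yield = (61.52 / 86.643) × 100% = 71.0%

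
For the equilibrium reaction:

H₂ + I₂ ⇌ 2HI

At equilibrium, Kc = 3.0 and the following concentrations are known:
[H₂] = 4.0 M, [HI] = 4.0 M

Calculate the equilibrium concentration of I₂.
[I₂] = 1.3333 M

Kc = ([HI]^2) / ([H₂] × [I₂]) = 3.0
[I₂]^1 = (product terms)/(Kc · other reactant terms) = 16 / (3.0 · 4) = 1.3333
[I₂] = 1.3333 M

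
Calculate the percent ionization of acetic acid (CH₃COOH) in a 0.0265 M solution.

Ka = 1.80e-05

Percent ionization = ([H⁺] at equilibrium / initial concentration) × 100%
Percent ionization = 2.57%

Let x = [H⁺]. Ka = x²/(C - x) ⇒ x² + (1.80e-05)x - (1.80e-05)(0.0265) = 0. x = 6.8171e-04. Percent = (6.8171e-04/0.0265) × 100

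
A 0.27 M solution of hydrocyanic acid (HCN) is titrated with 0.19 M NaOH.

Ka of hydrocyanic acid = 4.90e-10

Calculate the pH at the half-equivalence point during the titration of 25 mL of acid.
pH = pKa = 9.31

At the half-equivalence point, [HA] = [A⁻], so by Henderson–Hasselbalch pH = pKa + log(1) = pKa.
pKa = −log(4.90e-10) = 9.31.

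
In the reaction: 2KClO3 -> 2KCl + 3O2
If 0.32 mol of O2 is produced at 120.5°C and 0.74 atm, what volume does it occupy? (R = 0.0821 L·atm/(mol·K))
T = 120.5°C + 273.15 = 393.65 K
V = nRT/P = (0.32 × 0.0821 × 393.65) / 0.74
V = 13.98 L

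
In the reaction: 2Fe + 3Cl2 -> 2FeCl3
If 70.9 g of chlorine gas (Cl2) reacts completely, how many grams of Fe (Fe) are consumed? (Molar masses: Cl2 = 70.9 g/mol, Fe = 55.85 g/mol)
Moles of Cl2 = 70.9 g ÷ 70.9 g/mol = 1 mol
Mole ratio: 2 mol Fe / 3 mol Cl2
Moles of Fe = 1 × (2/3) = 0.666667 mol
Mass of Fe = 0.666667 mol × 55.85 g/mol = 37.23 g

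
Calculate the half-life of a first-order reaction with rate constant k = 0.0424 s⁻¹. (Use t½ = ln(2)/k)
16.35 s

t½ = ln(2)/k = 0.6931/0.0424 = 16.35 s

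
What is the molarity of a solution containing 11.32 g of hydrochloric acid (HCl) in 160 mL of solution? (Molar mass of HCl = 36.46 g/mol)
Moles of HCl = 11.32 g ÷ 36.46 g/mol = 0.310477 mol
Volume = 160 mL = 0.16 L
Molarity = 0.310477 mol ÷ 0.16 L = 1.94 M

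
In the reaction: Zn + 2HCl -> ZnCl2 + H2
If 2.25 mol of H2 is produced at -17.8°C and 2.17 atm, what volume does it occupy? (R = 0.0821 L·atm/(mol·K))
T = -17.8°C + 273.15 = 255.35 K
V = nRT/P = (2.25 × 0.0821 × 255.35) / 2.17
V = 21.74 L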